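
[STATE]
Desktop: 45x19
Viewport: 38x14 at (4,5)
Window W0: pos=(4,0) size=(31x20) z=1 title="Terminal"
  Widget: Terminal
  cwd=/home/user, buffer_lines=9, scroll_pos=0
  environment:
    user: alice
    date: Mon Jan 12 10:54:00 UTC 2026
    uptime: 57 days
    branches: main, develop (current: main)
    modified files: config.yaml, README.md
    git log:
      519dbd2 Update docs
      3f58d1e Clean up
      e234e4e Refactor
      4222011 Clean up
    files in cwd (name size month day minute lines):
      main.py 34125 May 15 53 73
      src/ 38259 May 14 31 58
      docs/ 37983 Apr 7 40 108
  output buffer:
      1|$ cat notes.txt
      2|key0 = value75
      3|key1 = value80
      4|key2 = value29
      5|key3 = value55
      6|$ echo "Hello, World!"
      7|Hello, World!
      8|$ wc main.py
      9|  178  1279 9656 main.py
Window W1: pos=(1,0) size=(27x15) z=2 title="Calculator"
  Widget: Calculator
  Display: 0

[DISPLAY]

7 │ 8 │ 9 │ ÷ │        ┃      ┃       
──┼───┼───┼───┤        ┃      ┃       
4 │ 5 │ 6 │ × │        ┃      ┃       
──┼───┼───┼───┤        ┃      ┃       
1 │ 2 │ 3 │ - │        ┃      ┃       
──┼───┼───┼───┤        ┃      ┃       
0 │ . │ = │ + │        ┃y     ┃       
──┼───┼───┼───┤        ┃      ┃       
C │ MC│ MR│ M+│        ┃      ┃       
━━━━━━━━━━━━━━━━━━━━━━━┛      ┃       
┃                             ┃       
┃                             ┃       
┃                             ┃       
┃                             ┃       


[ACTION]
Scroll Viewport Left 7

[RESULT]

 ┃│ 7 │ 8 │ 9 │ ÷ │        ┃      ┃   
 ┃├───┼───┼───┼───┤        ┃      ┃   
 ┃│ 4 │ 5 │ 6 │ × │        ┃      ┃   
 ┃├───┼───┼───┼───┤        ┃      ┃   
 ┃│ 1 │ 2 │ 3 │ - │        ┃      ┃   
 ┃├───┼───┼───┼───┤        ┃      ┃   
 ┃│ 0 │ . │ = │ + │        ┃y     ┃   
 ┃├───┼───┼───┼───┤        ┃      ┃   
 ┃│ C │ MC│ MR│ M+│        ┃      ┃   
 ┗━━━━━━━━━━━━━━━━━━━━━━━━━┛      ┃   
    ┃                             ┃   
    ┃                             ┃   
    ┃                             ┃   
    ┃                             ┃   


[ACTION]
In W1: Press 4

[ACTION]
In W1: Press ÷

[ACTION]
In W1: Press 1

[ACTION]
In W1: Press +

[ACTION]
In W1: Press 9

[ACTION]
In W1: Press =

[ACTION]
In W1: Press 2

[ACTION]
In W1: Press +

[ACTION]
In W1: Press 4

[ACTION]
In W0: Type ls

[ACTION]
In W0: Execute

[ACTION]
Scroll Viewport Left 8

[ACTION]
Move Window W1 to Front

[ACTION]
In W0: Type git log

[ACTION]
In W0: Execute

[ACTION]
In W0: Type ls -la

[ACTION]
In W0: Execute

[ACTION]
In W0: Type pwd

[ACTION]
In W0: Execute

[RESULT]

 ┃│ 7 │ 8 │ 9 │ ÷ │        ┃      ┃   
 ┃├───┼───┼───┼───┤        ┃      ┃   
 ┃│ 4 │ 5 │ 6 │ × │        ┃      ┃   
 ┃├───┼───┼───┼───┤        ┃      ┃   
 ┃│ 1 │ 2 │ 3 │ - │        ┃      ┃   
 ┃├───┼───┼───┼───┤        ┃      ┃   
 ┃│ 0 │ . │ = │ + │        ┃      ┃   
 ┃├───┼───┼───┼───┤        ┃      ┃   
 ┃│ C │ MC│ MR│ M+│        ┃up    ┃   
 ┗━━━━━━━━━━━━━━━━━━━━━━━━━┛up    ┃   
    ┃drwxr-xr-x  1 alice group    ┃   
    ┃$ pwd                        ┃   
    ┃/home/user                   ┃   
    ┃$ █                          ┃   


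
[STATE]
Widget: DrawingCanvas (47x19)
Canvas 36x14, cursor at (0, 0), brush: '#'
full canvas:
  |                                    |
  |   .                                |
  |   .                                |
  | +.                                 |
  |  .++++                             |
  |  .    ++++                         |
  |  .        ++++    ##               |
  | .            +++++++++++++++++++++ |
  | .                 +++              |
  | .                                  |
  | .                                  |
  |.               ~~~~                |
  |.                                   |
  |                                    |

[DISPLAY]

+                                              
   .                                           
   .                                           
 +.                                            
  .++++                                        
  .    ++++                                    
  .        ++++    ##                          
 .            +++++++++++++++++++++            
 .                 +++                         
 .                                             
 .                                             
.               ~~~~                           
.                                              
                                               
                                               
                                               
                                               
                                               
                                               


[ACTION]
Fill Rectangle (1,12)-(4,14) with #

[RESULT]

+                                              
   .        ###                                
   .        ###                                
 +.         ###                                
  .++++     ###                                
  .    ++++                                    
  .        ++++    ##                          
 .            +++++++++++++++++++++            
 .                 +++                         
 .                                             
 .                                             
.               ~~~~                           
.                                              
                                               
                                               
                                               
                                               
                                               
                                               


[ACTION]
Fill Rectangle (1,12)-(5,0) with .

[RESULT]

+                                              
.............##                                
.............##                                
.............##                                
.............##                                
.............                                  
  .        ++++    ##                          
 .            +++++++++++++++++++++            
 .                 +++                         
 .                                             
 .                                             
.               ~~~~                           
.                                              
                                               
                                               
                                               
                                               
                                               
                                               


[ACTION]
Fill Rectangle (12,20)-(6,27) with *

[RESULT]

+                                              
.............##                                
.............##                                
.............##                                
.............##                                
.............                                  
  .        ++++    #********                   
 .            ++++++********+++++++            
 .                 +********                   
 .                  ********                   
 .                  ********                   
.               ~~~~********                   
.                   ********                   
                                               
                                               
                                               
                                               
                                               
                                               


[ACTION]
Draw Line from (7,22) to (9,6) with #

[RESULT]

+                                              
.............##                                
.............##                                
.............##                                
.............##                                
.............                                  
  .        ++++    #********                   
 .            ++++#####*****+++++++            
 .        ######## +********                   
 .    ####          ********                   
 .                  ********                   
.               ~~~~********                   
.                   ********                   
                                               
                                               
                                               
                                               
                                               
                                               


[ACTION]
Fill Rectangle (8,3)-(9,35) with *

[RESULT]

+                                              
.............##                                
.............##                                
.............##                                
.............##                                
.............                                  
  .        ++++    #********                   
 .            ++++#####*****+++++++            
 . *********************************           
 . *********************************           
 .                  ********                   
.               ~~~~********                   
.                   ********                   
                                               
                                               
                                               
                                               
                                               
                                               


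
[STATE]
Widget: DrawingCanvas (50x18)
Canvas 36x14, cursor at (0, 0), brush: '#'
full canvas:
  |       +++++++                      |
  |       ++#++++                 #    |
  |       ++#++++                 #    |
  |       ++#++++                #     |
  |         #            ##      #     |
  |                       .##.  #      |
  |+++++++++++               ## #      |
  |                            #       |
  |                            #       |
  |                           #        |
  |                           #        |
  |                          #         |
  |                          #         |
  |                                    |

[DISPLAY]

+      +++++++                                    
       ++#++++                 #                  
       ++#++++                 #                  
       ++#++++                #                   
         #            ##      #                   
                       .##.  #                    
+++++++++++               ## #                    
                            #                     
                            #                     
                           #                      
                           #                      
                          #                       
                          #                       
                                                  
                                                  
                                                  
                                                  
                                                  


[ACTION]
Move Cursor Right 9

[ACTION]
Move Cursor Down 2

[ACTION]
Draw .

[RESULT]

       +++++++                                    
       ++#++++                 #                  
       ++.++++                 #                  
       ++#++++                #                   
         #            ##      #                   
                       .##.  #                    
+++++++++++               ## #                    
                            #                     
                            #                     
                           #                      
                           #                      
                          #                       
                          #                       
                                                  
                                                  
                                                  
                                                  
                                                  


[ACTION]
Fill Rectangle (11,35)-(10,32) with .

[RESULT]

       +++++++                                    
       ++#++++                 #                  
       ++.++++                 #                  
       ++#++++                #                   
         #            ##      #                   
                       .##.  #                    
+++++++++++               ## #                    
                            #                     
                            #                     
                           #                      
                           #    ....              
                          #     ....              
                          #                       
                                                  
                                                  
                                                  
                                                  
                                                  


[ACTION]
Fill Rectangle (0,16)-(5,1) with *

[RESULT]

 ****************                                 
 ****************              #                  
 ****************              #                  
 ****************             #                   
 ****************     ##      #                   
 ****************      .##.  #                    
+++++++++++               ## #                    
                            #                     
                            #                     
                           #                      
                           #    ....              
                          #     ....              
                          #                       
                                                  
                                                  
                                                  
                                                  
                                                  


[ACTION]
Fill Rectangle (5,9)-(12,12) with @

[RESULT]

 ****************                                 
 ****************              #                  
 ****************              #                  
 ****************             #                   
 ****************     ##      #                   
 ********@@@@****      .##.  #                    
+++++++++@@@@             ## #                    
         @@@@               #                     
         @@@@               #                     
         @@@@              #                      
         @@@@              #    ....              
         @@@@             #     ....              
         @@@@             #                       
                                                  
                                                  
                                                  
                                                  
                                                  


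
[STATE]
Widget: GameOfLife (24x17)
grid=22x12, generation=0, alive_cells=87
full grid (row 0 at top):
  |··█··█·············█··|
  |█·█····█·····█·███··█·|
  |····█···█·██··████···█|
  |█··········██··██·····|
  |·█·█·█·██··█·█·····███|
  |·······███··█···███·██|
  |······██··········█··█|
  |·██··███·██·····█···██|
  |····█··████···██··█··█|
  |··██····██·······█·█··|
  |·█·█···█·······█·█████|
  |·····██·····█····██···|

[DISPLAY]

Gen: 0                  
··█··█·············█··  
█·█····█·····█·███··█·  
····█···█·██··████···█  
█··········██··██·····  
·█·█·█·██··█·█·····███  
·······███··█···███·██  
······██··········█··█  
·██··███·██·····█···██  
····█··████···██··█··█  
··██····██·······█·█··  
·█·█···█·······█·█████  
·····██·····█····██···  
                        
                        
                        
                        


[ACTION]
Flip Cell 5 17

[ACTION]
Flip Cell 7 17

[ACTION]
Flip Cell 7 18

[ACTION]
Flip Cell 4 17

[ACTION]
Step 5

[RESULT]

Gen: 5                  
█·█···················  
█··█············██····  
█·█···██·██··█··█·····  
·····█···█████··█·····  
·····█··██····█·█·██··  
······██··█···█·█·██··  
··············████····  
··········██···██·█·█·  
·····██···········███·  
······██·····█··████··  
······██······██······  
···············█······  
                        
                        
                        
                        


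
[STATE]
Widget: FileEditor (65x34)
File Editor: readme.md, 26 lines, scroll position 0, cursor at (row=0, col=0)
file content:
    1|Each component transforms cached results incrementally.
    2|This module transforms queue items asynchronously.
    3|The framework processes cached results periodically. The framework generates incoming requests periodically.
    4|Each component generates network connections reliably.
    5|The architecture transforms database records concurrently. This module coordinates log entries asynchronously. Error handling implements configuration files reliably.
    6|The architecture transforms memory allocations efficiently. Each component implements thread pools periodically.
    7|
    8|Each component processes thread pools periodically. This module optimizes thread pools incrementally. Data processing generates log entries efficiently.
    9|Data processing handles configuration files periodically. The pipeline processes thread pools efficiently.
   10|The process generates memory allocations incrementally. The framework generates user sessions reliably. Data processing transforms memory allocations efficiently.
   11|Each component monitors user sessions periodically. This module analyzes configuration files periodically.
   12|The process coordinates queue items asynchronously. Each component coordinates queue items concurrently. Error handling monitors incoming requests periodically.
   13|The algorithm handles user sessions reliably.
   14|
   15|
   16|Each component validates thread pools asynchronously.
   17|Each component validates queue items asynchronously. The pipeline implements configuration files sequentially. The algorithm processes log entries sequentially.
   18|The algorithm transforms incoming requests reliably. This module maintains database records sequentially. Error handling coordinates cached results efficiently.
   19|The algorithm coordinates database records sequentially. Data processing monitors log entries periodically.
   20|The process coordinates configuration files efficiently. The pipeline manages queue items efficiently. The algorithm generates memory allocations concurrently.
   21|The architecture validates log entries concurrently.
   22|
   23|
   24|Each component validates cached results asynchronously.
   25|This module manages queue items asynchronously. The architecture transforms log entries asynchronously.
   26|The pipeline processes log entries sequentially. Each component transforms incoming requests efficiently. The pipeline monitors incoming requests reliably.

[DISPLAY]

█ach component transforms cached results incrementally.         ▲
This module transforms queue items asynchronously.              █
The framework processes cached results periodically. The framewo░
Each component generates network connections reliably.          ░
The architecture transforms database records concurrently. This ░
The architecture transforms memory allocations efficiently. Each░
                                                                ░
Each component processes thread pools periodically. This module ░
Data processing handles configuration files periodically. The pi░
The process generates memory allocations incrementally. The fram░
Each component monitors user sessions periodically. This module ░
The process coordinates queue items asynchronously. Each compone░
The algorithm handles user sessions reliably.                   ░
                                                                ░
                                                                ░
Each component validates thread pools asynchronously.           ░
Each component validates queue items asynchronously. The pipelin░
The algorithm transforms incoming requests reliably. This module░
The algorithm coordinates database records sequentially. Data pr░
The process coordinates configuration files efficiently. The pip░
The architecture validates log entries concurrently.            ░
                                                                ░
                                                                ░
Each component validates cached results asynchronously.         ░
This module manages queue items asynchronously. The architecture░
The pipeline processes log entries sequentially. Each component ░
                                                                ░
                                                                ░
                                                                ░
                                                                ░
                                                                ░
                                                                ░
                                                                ░
                                                                ▼


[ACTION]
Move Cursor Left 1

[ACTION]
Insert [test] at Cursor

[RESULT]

test█ach component transforms cached results incrementally.     ▲
This module transforms queue items asynchronously.              █
The framework processes cached results periodically. The framewo░
Each component generates network connections reliably.          ░
The architecture transforms database records concurrently. This ░
The architecture transforms memory allocations efficiently. Each░
                                                                ░
Each component processes thread pools periodically. This module ░
Data processing handles configuration files periodically. The pi░
The process generates memory allocations incrementally. The fram░
Each component monitors user sessions periodically. This module ░
The process coordinates queue items asynchronously. Each compone░
The algorithm handles user sessions reliably.                   ░
                                                                ░
                                                                ░
Each component validates thread pools asynchronously.           ░
Each component validates queue items asynchronously. The pipelin░
The algorithm transforms incoming requests reliably. This module░
The algorithm coordinates database records sequentially. Data pr░
The process coordinates configuration files efficiently. The pip░
The architecture validates log entries concurrently.            ░
                                                                ░
                                                                ░
Each component validates cached results asynchronously.         ░
This module manages queue items asynchronously. The architecture░
The pipeline processes log entries sequentially. Each component ░
                                                                ░
                                                                ░
                                                                ░
                                                                ░
                                                                ░
                                                                ░
                                                                ░
                                                                ▼


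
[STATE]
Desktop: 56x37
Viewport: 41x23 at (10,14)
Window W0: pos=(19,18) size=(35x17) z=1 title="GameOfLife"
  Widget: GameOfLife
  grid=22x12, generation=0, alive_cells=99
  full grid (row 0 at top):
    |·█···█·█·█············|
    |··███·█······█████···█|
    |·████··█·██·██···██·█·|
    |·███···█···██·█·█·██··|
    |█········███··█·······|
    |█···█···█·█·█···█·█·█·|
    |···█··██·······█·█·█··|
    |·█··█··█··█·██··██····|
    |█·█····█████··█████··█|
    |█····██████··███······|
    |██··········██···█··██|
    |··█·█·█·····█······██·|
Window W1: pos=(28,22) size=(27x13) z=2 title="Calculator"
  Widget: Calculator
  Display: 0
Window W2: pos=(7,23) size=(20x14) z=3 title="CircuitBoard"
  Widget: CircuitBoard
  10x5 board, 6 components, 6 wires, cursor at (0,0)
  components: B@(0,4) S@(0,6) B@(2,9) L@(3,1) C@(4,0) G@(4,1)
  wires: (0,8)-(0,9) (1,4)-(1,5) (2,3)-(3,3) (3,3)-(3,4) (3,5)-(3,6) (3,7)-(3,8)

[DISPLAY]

                                         
                                         
                                         
                                         
         ┏━━━━━━━━━━━━━━━━━━━━━━━━━━━━━━━
         ┃ GameOfLife                    
         ┠───────────────────────────────
         ┃Gen: 0                         
         ┃·█···█·█┏━━━━━━━━━━━━━━━━━━━━━━
━━━━━━━━━━━━━━━━┓·┃ Calculator           
ircuitBoard     ┃█┠──────────────────────
────────────────┨█┃                      
 0 1 2 3 4 5 6 7┃·┃┌───┬───┬───┬───┐     
 [.]            ┃·┃│ 7 │ 8 │ 9 │ ÷ │     
                ┃█┃├───┼───┼───┼───┤     
                ┃█┃│ 4 │ 5 │ 6 │ × │     
                ┃█┃├───┼───┼───┼───┤     
              · ┃█┃│ 1 │ 2 │ 3 │ - │     
              │ ┃·┃├───┼───┼───┼───┤     
      L       · ┃·┃│ 0 │ . │ = │ + │     
                ┃━┗━━━━━━━━━━━━━━━━━━━━━━
  C   G         ┃                        
━━━━━━━━━━━━━━━━┛                        


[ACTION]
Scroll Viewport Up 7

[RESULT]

                                         
                                         
                                         
                                         
                                         
                                         
                                         
                                         
                                         
                                         
                                         
         ┏━━━━━━━━━━━━━━━━━━━━━━━━━━━━━━━
         ┃ GameOfLife                    
         ┠───────────────────────────────
         ┃Gen: 0                         
         ┃·█···█·█┏━━━━━━━━━━━━━━━━━━━━━━
━━━━━━━━━━━━━━━━┓·┃ Calculator           
ircuitBoard     ┃█┠──────────────────────
────────────────┨█┃                      
 0 1 2 3 4 5 6 7┃·┃┌───┬───┬───┬───┐     
 [.]            ┃·┃│ 7 │ 8 │ 9 │ ÷ │     
                ┃█┃├───┼───┼───┼───┤     
                ┃█┃│ 4 │ 5 │ 6 │ × │     


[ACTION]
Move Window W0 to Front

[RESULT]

                                         
                                         
                                         
                                         
                                         
                                         
                                         
                                         
                                         
                                         
                                         
         ┏━━━━━━━━━━━━━━━━━━━━━━━━━━━━━━━
         ┃ GameOfLife                    
         ┠───────────────────────────────
         ┃Gen: 0                         
         ┃·█···█·█·█············         
━━━━━━━━━┃··███·█······█████···█         
ircuitBoa┃·████··█·██·██···██·█·         
─────────┃·███···█···██·█·█·██··         
 0 1 2 3 ┃█········███··█·······         
 [.]     ┃█···█···█·█·█···█·█·█·         
         ┃···█··██·······█·█·█··         
         ┃·█··█··█··█·██··██····         


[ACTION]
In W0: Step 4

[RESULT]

                                         
                                         
                                         
                                         
                                         
                                         
                                         
                                         
                                         
                                         
                                         
         ┏━━━━━━━━━━━━━━━━━━━━━━━━━━━━━━━
         ┃ GameOfLife                    
         ┠───────────────────────────────
         ┃Gen: 4                         
         ┃···█████████··········         
━━━━━━━━━┃·······███··█·········         
ircuitBoa┃··██·█··██··█·········         
─────────┃···█·█··████·····██···         
 0 1 2 3 ┃···█·█·····█····███···         
 [.]     ┃·██·██····██·····█····         
         ┃·██·█············██···         
         ┃██··██····████········         


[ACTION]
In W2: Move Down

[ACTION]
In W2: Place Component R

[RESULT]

                                         
                                         
                                         
                                         
                                         
                                         
                                         
                                         
                                         
                                         
                                         
         ┏━━━━━━━━━━━━━━━━━━━━━━━━━━━━━━━
         ┃ GameOfLife                    
         ┠───────────────────────────────
         ┃Gen: 4                         
         ┃···█████████··········         
━━━━━━━━━┃·······███··█·········         
ircuitBoa┃··██·█··██··█·········         
─────────┃···█·█··████·····██···         
 0 1 2 3 ┃···█·█·····█····███···         
         ┃·██·██····██·····█····         
         ┃·██·█············██···         
 [R]     ┃██··██····████········         


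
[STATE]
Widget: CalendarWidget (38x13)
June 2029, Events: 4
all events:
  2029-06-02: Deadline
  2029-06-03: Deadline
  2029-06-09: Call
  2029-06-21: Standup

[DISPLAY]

              June 2029               
Mo Tu We Th Fr Sa Su                  
             1  2*  3*                
 4  5  6  7  8  9* 10                 
11 12 13 14 15 16 17                  
18 19 20 21* 22 23 24                 
25 26 27 28 29 30                     
                                      
                                      
                                      
                                      
                                      
                                      


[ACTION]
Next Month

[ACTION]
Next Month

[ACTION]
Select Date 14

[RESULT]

             August 2029              
Mo Tu We Th Fr Sa Su                  
       1  2  3  4  5                  
 6  7  8  9 10 11 12                  
13 [14] 15 16 17 18 19                
20 21 22 23 24 25 26                  
27 28 29 30 31                        
                                      
                                      
                                      
                                      
                                      
                                      


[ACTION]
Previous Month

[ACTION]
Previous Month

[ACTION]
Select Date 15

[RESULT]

              June 2029               
Mo Tu We Th Fr Sa Su                  
             1  2*  3*                
 4  5  6  7  8  9* 10                 
11 12 13 14 [15] 16 17                
18 19 20 21* 22 23 24                 
25 26 27 28 29 30                     
                                      
                                      
                                      
                                      
                                      
                                      


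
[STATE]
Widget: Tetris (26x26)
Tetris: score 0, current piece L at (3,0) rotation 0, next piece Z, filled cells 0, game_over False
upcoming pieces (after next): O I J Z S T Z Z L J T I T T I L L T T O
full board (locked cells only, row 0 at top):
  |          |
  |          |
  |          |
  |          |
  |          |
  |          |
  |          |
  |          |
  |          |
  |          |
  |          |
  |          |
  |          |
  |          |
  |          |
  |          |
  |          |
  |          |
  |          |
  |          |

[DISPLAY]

     ▒    │Next:          
   ▒▒▒    │▓▓             
          │ ▓▓            
          │               
          │               
          │               
          │Score:         
          │0              
          │               
          │               
          │               
          │               
          │               
          │               
          │               
          │               
          │               
          │               
          │               
          │               
          │               
          │               
          │               
          │               
          │               
          │               


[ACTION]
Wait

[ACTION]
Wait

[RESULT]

          │Next:          
          │▓▓             
     ▒    │ ▓▓            
   ▒▒▒    │               
          │               
          │               
          │Score:         
          │0              
          │               
          │               
          │               
          │               
          │               
          │               
          │               
          │               
          │               
          │               
          │               
          │               
          │               
          │               
          │               
          │               
          │               
          │               


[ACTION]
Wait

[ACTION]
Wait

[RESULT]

          │Next:          
          │▓▓             
          │ ▓▓            
          │               
     ▒    │               
   ▒▒▒    │               
          │Score:         
          │0              
          │               
          │               
          │               
          │               
          │               
          │               
          │               
          │               
          │               
          │               
          │               
          │               
          │               
          │               
          │               
          │               
          │               
          │               


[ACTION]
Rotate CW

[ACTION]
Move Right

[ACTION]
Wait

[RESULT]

          │Next:          
          │▓▓             
          │ ▓▓            
          │               
          │               
    ▒     │               
    ▒     │Score:         
    ▒▒    │0              
          │               
          │               
          │               
          │               
          │               
          │               
          │               
          │               
          │               
          │               
          │               
          │               
          │               
          │               
          │               
          │               
          │               
          │               


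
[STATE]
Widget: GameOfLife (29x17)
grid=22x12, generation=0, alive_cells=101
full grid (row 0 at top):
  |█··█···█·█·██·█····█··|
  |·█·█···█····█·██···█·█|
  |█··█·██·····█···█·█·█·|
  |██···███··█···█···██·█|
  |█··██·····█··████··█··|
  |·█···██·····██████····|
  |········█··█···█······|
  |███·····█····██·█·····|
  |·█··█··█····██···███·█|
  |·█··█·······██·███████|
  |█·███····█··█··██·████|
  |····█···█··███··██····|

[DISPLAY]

Gen: 0                       
█··█···█·█·██·█····█··       
·█·█···█····█·██···█·█       
█··█·██·····█···█·█·█·       
██···███··█···█···██·█       
█··██·····█··████··█··       
·█···██·····██████····       
········█··█···█······       
███·····█····██·█·····       
·█··█··█····██···███·█       
·█··█·······██·███████       
█·███····█··█··██·████       
····█···█··███··██····       
                             
                             
                             
                             


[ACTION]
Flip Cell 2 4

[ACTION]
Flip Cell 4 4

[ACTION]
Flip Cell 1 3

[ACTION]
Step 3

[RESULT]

Gen: 3                       
·██····██··███·███·██·       
··█·██···█····█·█████·       
·█··█·█·███···█·█···█·       
·█·█·█·█·██··█·██·█···       
·█·█······█··██··█····       
··██·······█·····███··       
··█····██··██·····█···       
··█·█··██········██···       
█··██··········█·██···       
█··██···········██·█··       
█·██·█·········█····█·       
·████··········██···█·       
                             
                             
                             
                             
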